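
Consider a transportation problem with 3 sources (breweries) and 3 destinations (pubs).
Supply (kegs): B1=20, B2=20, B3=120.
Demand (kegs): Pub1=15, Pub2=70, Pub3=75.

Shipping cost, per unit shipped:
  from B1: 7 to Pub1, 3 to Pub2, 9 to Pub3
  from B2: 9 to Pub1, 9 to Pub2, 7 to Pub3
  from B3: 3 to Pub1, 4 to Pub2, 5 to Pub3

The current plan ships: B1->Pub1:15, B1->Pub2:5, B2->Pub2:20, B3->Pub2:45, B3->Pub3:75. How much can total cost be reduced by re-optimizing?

135

Current plan cost = 15·7 + 5·3 + 20·9 + 45·4 + 75·5 = 855.
Optimal plan:
  B1–Pub2: 20 × 3 = 60
  B2–Pub3: 20 × 7 = 140
  B3–Pub1: 15 × 3 = 45
  B3–Pub2: 50 × 4 = 200
  B3–Pub3: 55 × 5 = 275
Optimal cost = 720.
Saving = 855 − 720 = 135.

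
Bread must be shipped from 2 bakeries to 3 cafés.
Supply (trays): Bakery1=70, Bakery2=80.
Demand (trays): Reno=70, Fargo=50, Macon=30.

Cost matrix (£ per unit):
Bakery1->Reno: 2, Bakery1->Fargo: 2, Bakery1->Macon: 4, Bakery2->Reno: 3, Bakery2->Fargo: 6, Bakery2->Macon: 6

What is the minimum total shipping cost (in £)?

One minimum-cost allocation:
  Bakery1→Fargo: 50 × £2 = £100
  Bakery1→Macon: 20 × £4 = £80
  Bakery2→Reno: 70 × £3 = £210
  Bakery2→Macon: 10 × £6 = £60
Total = 100 + 80 + 210 + 60 = £450.
(Supply check: Bakery1 ships 70; Bakery2 ships 80.)

450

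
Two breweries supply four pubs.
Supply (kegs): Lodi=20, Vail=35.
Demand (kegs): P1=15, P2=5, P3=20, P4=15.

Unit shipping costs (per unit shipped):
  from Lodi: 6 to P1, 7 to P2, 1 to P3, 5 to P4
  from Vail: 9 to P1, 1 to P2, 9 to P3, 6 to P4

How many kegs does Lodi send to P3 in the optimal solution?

20

Optimal shipments:
  Lodi->P3: 20 kegs
  Vail->P1: 15 kegs
  Vail->P2: 5 kegs
  Vail->P4: 15 kegs
Total cost = 250.
So Lodi→P3 carries 20 kegs.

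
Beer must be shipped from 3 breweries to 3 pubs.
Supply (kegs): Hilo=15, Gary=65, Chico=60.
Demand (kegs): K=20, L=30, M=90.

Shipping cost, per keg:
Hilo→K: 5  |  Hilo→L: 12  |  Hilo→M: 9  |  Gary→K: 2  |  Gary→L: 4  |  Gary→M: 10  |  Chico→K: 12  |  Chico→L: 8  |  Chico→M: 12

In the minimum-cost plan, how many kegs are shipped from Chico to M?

60

The minimum-cost plan:
  Hilo→M: 15 × 9 = 135
  Gary→K: 20 × 2 = 40
  Gary→L: 30 × 4 = 120
  Gary→M: 15 × 10 = 150
  Chico→M: 60 × 12 = 720
Total cost = 1165.
So Chico→M carries 60 kegs.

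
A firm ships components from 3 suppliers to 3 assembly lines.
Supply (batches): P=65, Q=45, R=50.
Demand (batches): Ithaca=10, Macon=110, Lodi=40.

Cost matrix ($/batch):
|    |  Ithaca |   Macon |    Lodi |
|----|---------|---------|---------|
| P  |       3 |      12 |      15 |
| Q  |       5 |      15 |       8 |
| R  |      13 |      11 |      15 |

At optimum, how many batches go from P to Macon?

60

Solving gives:
  P→Ithaca: 5 × $3 = $15
  P→Macon: 60 × $12 = $720
  Q→Ithaca: 5 × $5 = $25
  Q→Lodi: 40 × $8 = $320
  R→Macon: 50 × $11 = $550
Total cost = $1630.
So P→Macon carries 60 batches.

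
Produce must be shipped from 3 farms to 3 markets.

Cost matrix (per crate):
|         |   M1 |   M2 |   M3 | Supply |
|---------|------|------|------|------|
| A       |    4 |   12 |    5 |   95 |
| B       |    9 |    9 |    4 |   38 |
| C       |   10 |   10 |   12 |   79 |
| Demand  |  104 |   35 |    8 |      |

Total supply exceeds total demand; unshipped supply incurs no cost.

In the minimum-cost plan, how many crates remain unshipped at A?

0

Minimum-cost shipments:
  A→M1: 95 × 4 = 380
  B→M2: 30 × 9 = 270
  B→M3: 8 × 4 = 32
  C→M1: 9 × 10 = 90
  C→M2: 5 × 10 = 50
Total cost = 822.
A ships 95 of its 95, leaving 0.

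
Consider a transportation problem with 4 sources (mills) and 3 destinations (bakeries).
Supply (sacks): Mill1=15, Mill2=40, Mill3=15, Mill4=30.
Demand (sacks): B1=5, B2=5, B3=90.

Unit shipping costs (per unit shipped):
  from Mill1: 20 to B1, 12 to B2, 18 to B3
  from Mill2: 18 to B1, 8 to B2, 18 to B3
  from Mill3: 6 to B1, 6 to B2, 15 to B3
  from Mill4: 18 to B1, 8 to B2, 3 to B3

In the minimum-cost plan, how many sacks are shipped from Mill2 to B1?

0

Optimal shipments:
  Mill1→B3: 15 × 18 = 270
  Mill2→B2: 5 × 8 = 40
  Mill2→B3: 35 × 18 = 630
  Mill3→B1: 5 × 6 = 30
  Mill3→B3: 10 × 15 = 150
  Mill4→B3: 30 × 3 = 90
Total cost = 1210.
The route Mill2→B1 is not used.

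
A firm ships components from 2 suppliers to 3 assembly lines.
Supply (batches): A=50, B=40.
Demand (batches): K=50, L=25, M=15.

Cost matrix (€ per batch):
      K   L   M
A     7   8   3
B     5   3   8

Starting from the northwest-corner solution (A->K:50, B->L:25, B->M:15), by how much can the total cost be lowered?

Current plan cost = 50·7 + 25·3 + 15·8 = €545.
Optimal plan:
  A->K: 35 × €7 = €245
  A->M: 15 × €3 = €45
  B->K: 15 × €5 = €75
  B->L: 25 × €3 = €75
Optimal cost = €440.
Saving = 545 − 440 = €105.

105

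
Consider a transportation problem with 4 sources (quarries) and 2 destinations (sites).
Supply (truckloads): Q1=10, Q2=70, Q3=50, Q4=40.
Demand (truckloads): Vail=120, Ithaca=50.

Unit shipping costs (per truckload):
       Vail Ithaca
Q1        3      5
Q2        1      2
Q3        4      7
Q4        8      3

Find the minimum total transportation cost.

One minimum-cost allocation:
  Q1→Vail: 10 × 3 = 30
  Q2→Vail: 60 × 1 = 60
  Q2→Ithaca: 10 × 2 = 20
  Q3→Vail: 50 × 4 = 200
  Q4→Ithaca: 40 × 3 = 120
Total = 30 + 60 + 20 + 200 + 120 = 430.
(Supply check: Q1 ships 10; Q2 ships 70; Q3 ships 50; Q4 ships 40.)

430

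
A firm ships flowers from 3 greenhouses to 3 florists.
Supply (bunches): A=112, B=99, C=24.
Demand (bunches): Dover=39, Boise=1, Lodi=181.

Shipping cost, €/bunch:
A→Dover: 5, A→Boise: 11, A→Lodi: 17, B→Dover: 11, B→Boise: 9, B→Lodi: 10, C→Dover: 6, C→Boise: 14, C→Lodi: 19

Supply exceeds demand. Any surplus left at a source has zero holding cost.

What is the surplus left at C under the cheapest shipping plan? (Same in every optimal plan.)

Minimum-cost shipments:
  A to Dover: 29 × €5 = €145
  A to Boise: 1 × €11 = €11
  A to Lodi: 82 × €17 = €1394
  B to Lodi: 99 × €10 = €990
  C to Dover: 10 × €6 = €60
Total cost = €2600.
C ships 10 of its 24, leaving 14.

14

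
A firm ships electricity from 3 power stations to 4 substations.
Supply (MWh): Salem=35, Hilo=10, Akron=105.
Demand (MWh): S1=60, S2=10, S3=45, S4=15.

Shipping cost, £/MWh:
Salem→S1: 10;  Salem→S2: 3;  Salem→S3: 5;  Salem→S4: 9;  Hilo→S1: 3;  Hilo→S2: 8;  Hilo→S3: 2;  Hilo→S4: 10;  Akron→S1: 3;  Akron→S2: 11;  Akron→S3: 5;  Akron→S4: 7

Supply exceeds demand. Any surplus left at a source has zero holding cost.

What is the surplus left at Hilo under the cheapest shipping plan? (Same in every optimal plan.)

Minimum-cost shipments:
  Salem–S2: 10 × £3 = £30
  Salem–S3: 25 × £5 = £125
  Hilo–S3: 10 × £2 = £20
  Akron–S1: 60 × £3 = £180
  Akron–S3: 10 × £5 = £50
  Akron–S4: 15 × £7 = £105
Total cost = £510.
Hilo ships 10 of its 10, leaving 0.

0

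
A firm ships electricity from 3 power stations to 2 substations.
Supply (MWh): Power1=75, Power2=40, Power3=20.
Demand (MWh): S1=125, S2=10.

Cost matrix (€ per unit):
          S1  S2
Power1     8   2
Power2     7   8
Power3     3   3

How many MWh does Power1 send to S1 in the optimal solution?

65

Solving gives:
  Power1–S1: 65 MWh
  Power1–S2: 10 MWh
  Power2–S1: 40 MWh
  Power3–S1: 20 MWh
Total cost = €880.
So Power1→S1 carries 65 MWh.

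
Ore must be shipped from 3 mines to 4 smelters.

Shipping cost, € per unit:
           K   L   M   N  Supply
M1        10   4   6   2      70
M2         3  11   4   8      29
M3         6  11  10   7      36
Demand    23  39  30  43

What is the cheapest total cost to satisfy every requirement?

566

A cheapest plan:
  M1–L: 39 × €4 = €156
  M1–N: 31 × €2 = €62
  M2–M: 29 × €4 = €116
  M3–K: 23 × €6 = €138
  M3–M: 1 × €10 = €10
  M3–N: 12 × €7 = €84
Total = 156 + 62 + 116 + 138 + 10 + 84 = €566.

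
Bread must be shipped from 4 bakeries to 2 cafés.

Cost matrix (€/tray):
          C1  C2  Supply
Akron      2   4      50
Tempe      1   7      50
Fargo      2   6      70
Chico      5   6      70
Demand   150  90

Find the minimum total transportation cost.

Optimal allocation:
  Akron to C1: 30 × €2 = €60
  Akron to C2: 20 × €4 = €80
  Tempe to C1: 50 × €1 = €50
  Fargo to C1: 70 × €2 = €140
  Chico to C2: 70 × €6 = €420
Total = 60 + 80 + 50 + 140 + 420 = €750.

750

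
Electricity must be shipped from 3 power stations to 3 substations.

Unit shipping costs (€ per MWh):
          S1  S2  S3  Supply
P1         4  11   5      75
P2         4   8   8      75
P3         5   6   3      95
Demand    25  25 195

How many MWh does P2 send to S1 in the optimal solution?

The minimum-cost plan:
  P1 to S3: 75 × €5 = €375
  P2 to S1: 25 × €4 = €100
  P2 to S2: 25 × €8 = €200
  P2 to S3: 25 × €8 = €200
  P3 to S3: 95 × €3 = €285
Total cost = €1160.
So P2→S1 carries 25 MWh.

25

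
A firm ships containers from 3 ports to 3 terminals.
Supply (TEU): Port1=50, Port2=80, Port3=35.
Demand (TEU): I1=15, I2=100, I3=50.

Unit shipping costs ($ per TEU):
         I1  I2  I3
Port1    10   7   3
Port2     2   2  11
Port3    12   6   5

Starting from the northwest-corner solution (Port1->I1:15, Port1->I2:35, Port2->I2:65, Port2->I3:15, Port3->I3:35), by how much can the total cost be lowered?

Current plan cost = 15·10 + 35·7 + 65·2 + 15·11 + 35·5 = $865.
Optimal plan:
  Port1->I3: 50 TEU
  Port2->I1: 15 TEU
  Port2->I2: 65 TEU
  Port3->I2: 35 TEU
Optimal cost = $520.
Saving = 865 − 520 = $345.

345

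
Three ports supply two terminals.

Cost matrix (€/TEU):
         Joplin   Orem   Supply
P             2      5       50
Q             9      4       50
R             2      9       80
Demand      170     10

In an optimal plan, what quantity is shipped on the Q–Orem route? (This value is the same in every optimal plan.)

10

Solving gives:
  P->Joplin: 50 × €2 = €100
  Q->Joplin: 40 × €9 = €360
  Q->Orem: 10 × €4 = €40
  R->Joplin: 80 × €2 = €160
Total cost = €660.
So Q→Orem carries 10 TEU.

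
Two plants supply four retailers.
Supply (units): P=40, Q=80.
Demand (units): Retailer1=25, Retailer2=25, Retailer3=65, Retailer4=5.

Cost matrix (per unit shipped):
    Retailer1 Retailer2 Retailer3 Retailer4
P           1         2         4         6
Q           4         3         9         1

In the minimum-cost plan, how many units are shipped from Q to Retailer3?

25

The minimum-cost plan:
  P->Retailer3: 40 × 4 = 160
  Q->Retailer1: 25 × 4 = 100
  Q->Retailer2: 25 × 3 = 75
  Q->Retailer3: 25 × 9 = 225
  Q->Retailer4: 5 × 1 = 5
Total cost = 565.
So Q→Retailer3 carries 25 units.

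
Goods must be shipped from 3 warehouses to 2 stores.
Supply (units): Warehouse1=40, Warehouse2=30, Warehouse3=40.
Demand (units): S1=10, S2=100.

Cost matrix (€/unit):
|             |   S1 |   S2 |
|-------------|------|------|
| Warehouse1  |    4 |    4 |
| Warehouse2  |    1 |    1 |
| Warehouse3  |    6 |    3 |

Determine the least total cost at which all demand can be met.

310

An optimal shipping plan:
  Warehouse1–S1: 10 units
  Warehouse1–S2: 30 units
  Warehouse2–S2: 30 units
  Warehouse3–S2: 40 units
Total cost = €310.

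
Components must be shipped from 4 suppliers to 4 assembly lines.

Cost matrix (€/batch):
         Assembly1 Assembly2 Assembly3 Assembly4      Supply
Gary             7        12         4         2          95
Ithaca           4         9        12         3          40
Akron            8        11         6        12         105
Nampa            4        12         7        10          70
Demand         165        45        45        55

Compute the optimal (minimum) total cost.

Optimal allocation:
  Gary->Assembly3: 40 × €4 = €160
  Gary->Assembly4: 55 × €2 = €110
  Ithaca->Assembly1: 40 × €4 = €160
  Akron->Assembly1: 55 × €8 = €440
  Akron->Assembly2: 45 × €11 = €495
  Akron->Assembly3: 5 × €6 = €30
  Nampa->Assembly1: 70 × €4 = €280
Total = 160 + 110 + 160 + 440 + 495 + 30 + 280 = €1675.

1675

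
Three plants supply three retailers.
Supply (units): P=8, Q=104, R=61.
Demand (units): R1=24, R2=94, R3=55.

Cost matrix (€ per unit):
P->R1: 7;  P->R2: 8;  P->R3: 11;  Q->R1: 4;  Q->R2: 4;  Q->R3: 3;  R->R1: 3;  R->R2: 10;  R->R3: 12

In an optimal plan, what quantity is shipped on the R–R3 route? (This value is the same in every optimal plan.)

Optimal shipments:
  P to R2: 8 units
  Q to R2: 49 units
  Q to R3: 55 units
  R to R1: 24 units
  R to R2: 37 units
Total cost = €867.
The route R→R3 is not used.

0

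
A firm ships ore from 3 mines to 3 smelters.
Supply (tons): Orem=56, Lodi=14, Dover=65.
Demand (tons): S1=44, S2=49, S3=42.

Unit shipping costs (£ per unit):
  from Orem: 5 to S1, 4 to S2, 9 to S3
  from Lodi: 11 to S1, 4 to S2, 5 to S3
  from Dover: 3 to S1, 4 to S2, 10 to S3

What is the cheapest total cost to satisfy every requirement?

650

A cheapest plan:
  Orem–S2: 28 tons
  Orem–S3: 28 tons
  Lodi–S3: 14 tons
  Dover–S1: 44 tons
  Dover–S2: 21 tons
Total cost = £650.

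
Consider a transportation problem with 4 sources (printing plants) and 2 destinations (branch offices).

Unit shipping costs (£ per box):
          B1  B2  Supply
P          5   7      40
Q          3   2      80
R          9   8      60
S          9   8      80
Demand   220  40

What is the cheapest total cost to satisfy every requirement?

1660

An optimal shipping plan:
  P–B1: 40 boxes
  Q–B1: 40 boxes
  Q–B2: 40 boxes
  R–B1: 60 boxes
  S–B1: 80 boxes
Total cost = £1660.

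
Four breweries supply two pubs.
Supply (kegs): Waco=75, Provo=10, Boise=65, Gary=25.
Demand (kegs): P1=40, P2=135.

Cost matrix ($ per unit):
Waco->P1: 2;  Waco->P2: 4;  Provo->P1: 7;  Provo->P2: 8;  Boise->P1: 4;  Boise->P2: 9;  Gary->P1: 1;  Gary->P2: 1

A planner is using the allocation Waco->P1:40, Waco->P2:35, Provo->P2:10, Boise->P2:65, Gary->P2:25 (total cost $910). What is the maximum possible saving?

Current plan cost = 40·2 + 35·4 + 10·8 + 65·9 + 25·1 = $910.
Optimal plan:
  Waco->P2: 75 × $4 = $300
  Provo->P2: 10 × $8 = $80
  Boise->P1: 40 × $4 = $160
  Boise->P2: 25 × $9 = $225
  Gary->P2: 25 × $1 = $25
Optimal cost = $790.
Saving = 910 − 790 = $120.

120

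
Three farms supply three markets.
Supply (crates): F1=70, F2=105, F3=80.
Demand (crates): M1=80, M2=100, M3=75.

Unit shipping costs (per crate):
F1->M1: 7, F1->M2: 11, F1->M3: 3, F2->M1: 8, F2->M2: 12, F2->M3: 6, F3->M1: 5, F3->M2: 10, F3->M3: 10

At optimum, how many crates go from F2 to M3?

5

Solving gives:
  F1→M3: 70 × 3 = 210
  F2→M2: 100 × 12 = 1200
  F2→M3: 5 × 6 = 30
  F3→M1: 80 × 5 = 400
Total cost = 1840.
So F2→M3 carries 5 crates.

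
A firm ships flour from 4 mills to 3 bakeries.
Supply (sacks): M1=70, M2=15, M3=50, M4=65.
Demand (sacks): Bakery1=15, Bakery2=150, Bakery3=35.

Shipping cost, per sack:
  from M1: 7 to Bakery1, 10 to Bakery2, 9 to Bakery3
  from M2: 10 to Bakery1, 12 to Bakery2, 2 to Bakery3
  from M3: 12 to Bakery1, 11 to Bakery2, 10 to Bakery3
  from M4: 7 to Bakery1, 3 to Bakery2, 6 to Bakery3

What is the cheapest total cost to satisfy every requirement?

One minimum-cost allocation:
  M1–Bakery1: 15 × 7 = 105
  M1–Bakery2: 55 × 10 = 550
  M2–Bakery3: 15 × 2 = 30
  M3–Bakery2: 30 × 11 = 330
  M3–Bakery3: 20 × 10 = 200
  M4–Bakery2: 65 × 3 = 195
Total = 105 + 550 + 30 + 330 + 200 + 195 = 1410.

1410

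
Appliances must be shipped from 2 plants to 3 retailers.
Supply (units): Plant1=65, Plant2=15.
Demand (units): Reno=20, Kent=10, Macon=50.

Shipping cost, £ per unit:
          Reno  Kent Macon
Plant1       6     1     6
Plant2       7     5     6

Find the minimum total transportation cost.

430

An optimal shipping plan:
  Plant1 to Reno: 20 × £6 = £120
  Plant1 to Kent: 10 × £1 = £10
  Plant1 to Macon: 35 × £6 = £210
  Plant2 to Macon: 15 × £6 = £90
Total = 120 + 10 + 210 + 90 = £430.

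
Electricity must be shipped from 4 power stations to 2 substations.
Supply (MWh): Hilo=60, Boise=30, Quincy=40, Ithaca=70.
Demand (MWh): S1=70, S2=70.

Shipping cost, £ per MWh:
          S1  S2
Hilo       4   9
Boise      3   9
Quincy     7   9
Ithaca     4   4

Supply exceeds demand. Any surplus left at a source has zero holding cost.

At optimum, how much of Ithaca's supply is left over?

Minimum-cost shipments:
  Hilo→S1: 40 × £4 = £160
  Boise→S1: 30 × £3 = £90
  Ithaca→S2: 70 × £4 = £280
Total cost = £530.
Ithaca ships 70 of its 70, leaving 0.

0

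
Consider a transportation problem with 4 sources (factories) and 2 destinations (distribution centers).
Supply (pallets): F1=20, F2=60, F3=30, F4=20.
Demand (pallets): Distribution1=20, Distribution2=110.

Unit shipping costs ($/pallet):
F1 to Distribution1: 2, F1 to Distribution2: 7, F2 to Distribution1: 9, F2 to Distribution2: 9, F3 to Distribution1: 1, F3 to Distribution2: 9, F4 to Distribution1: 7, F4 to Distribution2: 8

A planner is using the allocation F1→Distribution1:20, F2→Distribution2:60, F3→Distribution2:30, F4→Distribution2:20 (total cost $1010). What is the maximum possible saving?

Current plan cost = 20·2 + 60·9 + 30·9 + 20·8 = $1010.
Optimal plan:
  F1->Distribution2: 20 pallets
  F2->Distribution2: 60 pallets
  F3->Distribution1: 20 pallets
  F3->Distribution2: 10 pallets
  F4->Distribution2: 20 pallets
Optimal cost = $950.
Saving = 1010 − 950 = $60.

60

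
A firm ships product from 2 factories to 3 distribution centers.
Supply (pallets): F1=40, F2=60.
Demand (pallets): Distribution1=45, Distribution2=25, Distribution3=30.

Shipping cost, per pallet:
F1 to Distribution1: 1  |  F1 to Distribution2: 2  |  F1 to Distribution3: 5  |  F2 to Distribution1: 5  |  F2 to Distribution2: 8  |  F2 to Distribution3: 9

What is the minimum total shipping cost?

485

Optimal allocation:
  F1–Distribution1: 15 × 1 = 15
  F1–Distribution2: 25 × 2 = 50
  F2–Distribution1: 30 × 5 = 150
  F2–Distribution3: 30 × 9 = 270
Total = 15 + 50 + 150 + 270 = 485.
(Supply check: F1 ships 40; F2 ships 60.)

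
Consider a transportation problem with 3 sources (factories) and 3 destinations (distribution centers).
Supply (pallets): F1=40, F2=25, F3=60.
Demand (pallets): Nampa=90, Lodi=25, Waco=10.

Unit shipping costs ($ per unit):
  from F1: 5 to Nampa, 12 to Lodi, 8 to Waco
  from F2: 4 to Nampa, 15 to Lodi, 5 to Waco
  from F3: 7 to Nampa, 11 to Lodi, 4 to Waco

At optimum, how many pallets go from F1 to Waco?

Optimal shipments:
  F1→Nampa: 40 × $5 = $200
  F2→Nampa: 25 × $4 = $100
  F3→Nampa: 25 × $7 = $175
  F3→Lodi: 25 × $11 = $275
  F3→Waco: 10 × $4 = $40
Total cost = $790.
The route F1→Waco is not used.

0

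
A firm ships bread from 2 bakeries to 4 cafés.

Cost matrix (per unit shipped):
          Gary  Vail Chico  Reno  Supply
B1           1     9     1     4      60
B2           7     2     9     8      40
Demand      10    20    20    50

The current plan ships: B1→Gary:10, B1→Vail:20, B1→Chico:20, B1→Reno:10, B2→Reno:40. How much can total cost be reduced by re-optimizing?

Current plan cost = 10·1 + 20·9 + 20·1 + 10·4 + 40·8 = 570.
Optimal plan:
  B1 to Gary: 10 × 1 = 10
  B1 to Chico: 20 × 1 = 20
  B1 to Reno: 30 × 4 = 120
  B2 to Vail: 20 × 2 = 40
  B2 to Reno: 20 × 8 = 160
Optimal cost = 350.
Saving = 570 − 350 = 220.

220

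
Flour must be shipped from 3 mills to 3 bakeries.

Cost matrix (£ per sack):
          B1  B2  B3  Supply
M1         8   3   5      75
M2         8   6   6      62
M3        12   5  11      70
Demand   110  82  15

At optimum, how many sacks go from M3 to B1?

0

Solving gives:
  M1–B1: 48 × £8 = £384
  M1–B2: 12 × £3 = £36
  M1–B3: 15 × £5 = £75
  M2–B1: 62 × £8 = £496
  M3–B2: 70 × £5 = £350
Total cost = £1341.
The route M3→B1 is not used.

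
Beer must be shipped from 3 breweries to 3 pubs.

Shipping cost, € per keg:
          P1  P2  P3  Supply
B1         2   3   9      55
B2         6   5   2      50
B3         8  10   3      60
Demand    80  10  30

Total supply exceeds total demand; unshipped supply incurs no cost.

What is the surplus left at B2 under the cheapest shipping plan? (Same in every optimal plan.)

An optimal plan:
  B1–P1: 55 kegs
  B2–P1: 25 kegs
  B2–P2: 10 kegs
  B2–P3: 15 kegs
  B3–P3: 15 kegs
Total cost = €385.
B2 ships 50 of its 50, leaving 0.

0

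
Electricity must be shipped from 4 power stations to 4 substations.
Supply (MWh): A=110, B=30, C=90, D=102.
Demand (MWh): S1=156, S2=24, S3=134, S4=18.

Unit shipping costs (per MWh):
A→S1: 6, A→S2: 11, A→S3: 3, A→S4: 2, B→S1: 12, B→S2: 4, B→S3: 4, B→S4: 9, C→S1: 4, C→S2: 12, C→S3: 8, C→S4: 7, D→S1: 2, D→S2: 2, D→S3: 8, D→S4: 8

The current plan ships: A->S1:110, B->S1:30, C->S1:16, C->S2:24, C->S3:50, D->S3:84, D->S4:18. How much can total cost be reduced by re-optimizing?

1544

Current plan cost = 110·6 + 30·12 + 16·4 + 24·12 + 50·8 + 84·8 + 18·8 = 2588.
Optimal plan:
  A–S3: 92 × 3 = 276
  A–S4: 18 × 2 = 36
  B–S3: 30 × 4 = 120
  C–S1: 78 × 4 = 312
  C–S3: 12 × 8 = 96
  D–S1: 78 × 2 = 156
  D–S2: 24 × 2 = 48
Optimal cost = 1044.
Saving = 2588 − 1044 = 1544.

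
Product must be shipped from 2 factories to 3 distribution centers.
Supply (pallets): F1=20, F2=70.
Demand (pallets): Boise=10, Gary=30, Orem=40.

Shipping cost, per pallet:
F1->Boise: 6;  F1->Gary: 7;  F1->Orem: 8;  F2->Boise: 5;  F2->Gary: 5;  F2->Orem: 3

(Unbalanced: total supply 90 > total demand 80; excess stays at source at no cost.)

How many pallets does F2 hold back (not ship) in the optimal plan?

0

An optimal plan:
  F1->Boise: 10 × 6 = 60
  F2->Gary: 30 × 5 = 150
  F2->Orem: 40 × 3 = 120
Total cost = 330.
F2 ships 70 of its 70, leaving 0.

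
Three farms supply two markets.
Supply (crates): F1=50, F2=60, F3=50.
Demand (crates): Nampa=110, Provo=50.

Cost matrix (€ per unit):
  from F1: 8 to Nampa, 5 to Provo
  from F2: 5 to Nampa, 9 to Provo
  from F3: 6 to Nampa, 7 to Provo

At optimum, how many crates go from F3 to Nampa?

50

Optimal shipments:
  F1 to Provo: 50 × €5 = €250
  F2 to Nampa: 60 × €5 = €300
  F3 to Nampa: 50 × €6 = €300
Total cost = €850.
So F3→Nampa carries 50 crates.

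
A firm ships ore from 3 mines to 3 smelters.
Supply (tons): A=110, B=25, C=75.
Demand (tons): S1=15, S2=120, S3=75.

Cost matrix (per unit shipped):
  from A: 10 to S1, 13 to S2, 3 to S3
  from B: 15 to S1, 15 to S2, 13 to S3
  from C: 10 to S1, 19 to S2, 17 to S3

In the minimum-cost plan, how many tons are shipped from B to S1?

0

The minimum-cost plan:
  A→S2: 35 tons
  A→S3: 75 tons
  B→S2: 25 tons
  C→S1: 15 tons
  C→S2: 60 tons
Total cost = 2345.
The route B→S1 is not used.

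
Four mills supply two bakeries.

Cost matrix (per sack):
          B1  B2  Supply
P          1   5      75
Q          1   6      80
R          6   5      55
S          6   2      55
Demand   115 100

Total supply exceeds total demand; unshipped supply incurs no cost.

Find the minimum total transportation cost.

450

A cheapest plan:
  P->B1: 35 × 1 = 35
  P->B2: 40 × 5 = 200
  Q->B1: 80 × 1 = 80
  R->B2: 5 × 5 = 25
  S->B2: 55 × 2 = 110
Total = 35 + 200 + 80 + 25 + 110 = 450.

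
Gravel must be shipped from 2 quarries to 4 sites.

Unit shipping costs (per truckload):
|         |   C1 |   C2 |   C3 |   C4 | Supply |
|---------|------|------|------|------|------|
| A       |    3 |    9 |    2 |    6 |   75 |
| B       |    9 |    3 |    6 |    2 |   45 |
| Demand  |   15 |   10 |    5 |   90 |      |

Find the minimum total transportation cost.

485

A cheapest plan:
  A->C1: 15 truckloads
  A->C3: 5 truckloads
  A->C4: 55 truckloads
  B->C2: 10 truckloads
  B->C4: 35 truckloads
Total cost = 485.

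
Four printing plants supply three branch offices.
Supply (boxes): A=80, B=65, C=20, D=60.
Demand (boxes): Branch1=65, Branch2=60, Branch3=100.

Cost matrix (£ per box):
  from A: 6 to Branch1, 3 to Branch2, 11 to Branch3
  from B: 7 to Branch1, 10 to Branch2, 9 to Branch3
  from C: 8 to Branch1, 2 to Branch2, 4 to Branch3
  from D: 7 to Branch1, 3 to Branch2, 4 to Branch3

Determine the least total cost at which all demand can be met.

1115

A cheapest plan:
  A→Branch1: 20 boxes
  A→Branch2: 60 boxes
  B→Branch1: 45 boxes
  B→Branch3: 20 boxes
  C→Branch3: 20 boxes
  D→Branch3: 60 boxes
Total cost = £1115.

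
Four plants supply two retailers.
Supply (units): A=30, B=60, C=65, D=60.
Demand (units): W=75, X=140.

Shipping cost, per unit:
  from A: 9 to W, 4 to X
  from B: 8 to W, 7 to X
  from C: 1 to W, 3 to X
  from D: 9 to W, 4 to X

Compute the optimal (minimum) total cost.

855

Optimal allocation:
  A to X: 30 × 4 = 120
  B to W: 10 × 8 = 80
  B to X: 50 × 7 = 350
  C to W: 65 × 1 = 65
  D to X: 60 × 4 = 240
Total = 120 + 80 + 350 + 65 + 240 = 855.
(Supply check: A ships 30; B ships 60; C ships 65; D ships 60.)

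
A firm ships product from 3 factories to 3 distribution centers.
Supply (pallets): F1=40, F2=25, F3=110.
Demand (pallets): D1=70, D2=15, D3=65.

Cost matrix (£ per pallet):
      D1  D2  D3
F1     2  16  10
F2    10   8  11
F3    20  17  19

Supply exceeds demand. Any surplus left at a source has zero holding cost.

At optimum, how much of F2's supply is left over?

0

An optimal plan:
  F1→D1: 40 × £2 = £80
  F2→D1: 25 × £10 = £250
  F3→D1: 5 × £20 = £100
  F3→D2: 15 × £17 = £255
  F3→D3: 65 × £19 = £1235
Total cost = £1920.
F2 ships 25 of its 25, leaving 0.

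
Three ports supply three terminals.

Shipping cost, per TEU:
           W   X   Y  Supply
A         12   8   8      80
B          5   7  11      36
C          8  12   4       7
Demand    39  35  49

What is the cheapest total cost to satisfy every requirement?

A cheapest plan:
  A–X: 35 × 8 = 280
  A–Y: 45 × 8 = 360
  B–W: 36 × 5 = 180
  C–W: 3 × 8 = 24
  C–Y: 4 × 4 = 16
Total = 280 + 360 + 180 + 24 + 16 = 860.
(Supply check: A ships 80; B ships 36; C ships 7.)

860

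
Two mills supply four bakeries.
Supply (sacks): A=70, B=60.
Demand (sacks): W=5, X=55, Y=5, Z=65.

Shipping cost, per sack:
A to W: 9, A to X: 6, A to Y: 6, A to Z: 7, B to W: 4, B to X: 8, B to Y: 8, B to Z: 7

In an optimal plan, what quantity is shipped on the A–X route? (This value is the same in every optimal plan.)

The minimum-cost plan:
  A→X: 55 sacks
  A→Y: 5 sacks
  A→Z: 10 sacks
  B→W: 5 sacks
  B→Z: 55 sacks
Total cost = 835.
So A→X carries 55 sacks.

55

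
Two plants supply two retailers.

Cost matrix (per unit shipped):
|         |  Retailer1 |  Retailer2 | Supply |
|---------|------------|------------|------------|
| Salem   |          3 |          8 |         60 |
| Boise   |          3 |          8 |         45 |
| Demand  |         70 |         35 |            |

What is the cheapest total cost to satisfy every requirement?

A cheapest plan:
  Salem to Retailer1: 25 units
  Salem to Retailer2: 35 units
  Boise to Retailer1: 45 units
Total cost = 490.

490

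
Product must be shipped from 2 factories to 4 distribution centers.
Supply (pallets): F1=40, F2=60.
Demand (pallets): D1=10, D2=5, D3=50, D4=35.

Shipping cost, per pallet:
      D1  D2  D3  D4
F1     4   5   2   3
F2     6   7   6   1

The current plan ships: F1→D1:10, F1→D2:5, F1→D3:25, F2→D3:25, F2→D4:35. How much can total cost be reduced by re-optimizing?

Current plan cost = 10·4 + 5·5 + 25·2 + 25·6 + 35·1 = 300.
Optimal plan:
  F1->D3: 40 × 2 = 80
  F2->D1: 10 × 6 = 60
  F2->D2: 5 × 7 = 35
  F2->D3: 10 × 6 = 60
  F2->D4: 35 × 1 = 35
Optimal cost = 270.
Saving = 300 − 270 = 30.

30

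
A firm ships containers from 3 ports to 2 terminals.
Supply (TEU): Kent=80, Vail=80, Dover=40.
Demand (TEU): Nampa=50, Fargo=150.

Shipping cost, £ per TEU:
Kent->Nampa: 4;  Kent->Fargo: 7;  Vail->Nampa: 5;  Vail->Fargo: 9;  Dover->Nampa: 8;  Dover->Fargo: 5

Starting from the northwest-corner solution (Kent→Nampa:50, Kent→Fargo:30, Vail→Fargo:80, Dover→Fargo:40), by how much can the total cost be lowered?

Current plan cost = 50·4 + 30·7 + 80·9 + 40·5 = £1330.
Optimal plan:
  Kent->Fargo: 80 × £7 = £560
  Vail->Nampa: 50 × £5 = £250
  Vail->Fargo: 30 × £9 = £270
  Dover->Fargo: 40 × £5 = £200
Optimal cost = £1280.
Saving = 1330 − 1280 = £50.

50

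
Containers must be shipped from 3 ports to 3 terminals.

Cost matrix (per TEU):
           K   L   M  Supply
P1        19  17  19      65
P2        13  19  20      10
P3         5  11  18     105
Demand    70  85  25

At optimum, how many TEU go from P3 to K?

Solving gives:
  P1->L: 50 TEU
  P1->M: 15 TEU
  P2->M: 10 TEU
  P3->K: 70 TEU
  P3->L: 35 TEU
Total cost = 2070.
So P3→K carries 70 TEU.

70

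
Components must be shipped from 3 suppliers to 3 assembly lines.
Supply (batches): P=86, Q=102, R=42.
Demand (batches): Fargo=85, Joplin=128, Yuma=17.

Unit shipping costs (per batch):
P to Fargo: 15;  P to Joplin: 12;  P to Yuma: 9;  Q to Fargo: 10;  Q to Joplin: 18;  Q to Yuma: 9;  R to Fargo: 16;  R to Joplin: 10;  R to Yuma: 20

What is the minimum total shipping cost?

2455

One minimum-cost allocation:
  P–Joplin: 86 batches
  Q–Fargo: 85 batches
  Q–Yuma: 17 batches
  R–Joplin: 42 batches
Total cost = 2455.
(Supply check: P ships 86; Q ships 102; R ships 42.)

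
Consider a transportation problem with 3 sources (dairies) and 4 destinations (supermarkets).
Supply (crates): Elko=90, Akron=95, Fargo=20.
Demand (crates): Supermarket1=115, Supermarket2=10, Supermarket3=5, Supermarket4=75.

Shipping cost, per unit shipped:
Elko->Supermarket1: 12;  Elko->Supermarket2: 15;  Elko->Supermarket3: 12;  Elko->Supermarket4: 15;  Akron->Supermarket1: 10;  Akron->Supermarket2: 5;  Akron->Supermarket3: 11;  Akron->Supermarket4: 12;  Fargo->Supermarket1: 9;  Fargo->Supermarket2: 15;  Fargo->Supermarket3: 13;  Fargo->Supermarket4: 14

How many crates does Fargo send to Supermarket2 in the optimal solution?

0

Solving gives:
  Elko to Supermarket1: 85 × 12 = 1020
  Elko to Supermarket3: 5 × 12 = 60
  Akron to Supermarket1: 10 × 10 = 100
  Akron to Supermarket2: 10 × 5 = 50
  Akron to Supermarket4: 75 × 12 = 900
  Fargo to Supermarket1: 20 × 9 = 180
Total cost = 2310.
The route Fargo→Supermarket2 is not used.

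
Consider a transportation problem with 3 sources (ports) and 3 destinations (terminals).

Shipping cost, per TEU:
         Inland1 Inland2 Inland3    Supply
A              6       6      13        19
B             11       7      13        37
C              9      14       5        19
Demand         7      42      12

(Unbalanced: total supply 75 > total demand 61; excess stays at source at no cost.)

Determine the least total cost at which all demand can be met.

384

One minimum-cost allocation:
  A–Inland1: 7 × 6 = 42
  A–Inland2: 12 × 6 = 72
  B–Inland2: 30 × 7 = 210
  C–Inland3: 12 × 5 = 60
Total = 42 + 72 + 210 + 60 = 384.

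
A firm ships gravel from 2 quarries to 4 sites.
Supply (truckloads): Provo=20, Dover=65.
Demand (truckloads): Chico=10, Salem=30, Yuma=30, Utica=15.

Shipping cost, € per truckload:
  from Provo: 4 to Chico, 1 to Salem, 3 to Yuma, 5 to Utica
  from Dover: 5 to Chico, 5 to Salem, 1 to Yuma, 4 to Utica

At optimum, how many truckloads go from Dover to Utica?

15

The minimum-cost plan:
  Provo to Salem: 20 × €1 = €20
  Dover to Chico: 10 × €5 = €50
  Dover to Salem: 10 × €5 = €50
  Dover to Yuma: 30 × €1 = €30
  Dover to Utica: 15 × €4 = €60
Total cost = €210.
So Dover→Utica carries 15 truckloads.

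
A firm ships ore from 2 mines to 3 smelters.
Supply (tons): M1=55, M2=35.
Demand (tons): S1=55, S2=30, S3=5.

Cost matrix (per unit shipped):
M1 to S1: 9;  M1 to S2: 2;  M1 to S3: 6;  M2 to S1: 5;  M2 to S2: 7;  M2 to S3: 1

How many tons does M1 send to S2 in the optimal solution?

Optimal shipments:
  M1 to S1: 25 × 9 = 225
  M1 to S2: 30 × 2 = 60
  M2 to S1: 30 × 5 = 150
  M2 to S3: 5 × 1 = 5
Total cost = 440.
So M1→S2 carries 30 tons.

30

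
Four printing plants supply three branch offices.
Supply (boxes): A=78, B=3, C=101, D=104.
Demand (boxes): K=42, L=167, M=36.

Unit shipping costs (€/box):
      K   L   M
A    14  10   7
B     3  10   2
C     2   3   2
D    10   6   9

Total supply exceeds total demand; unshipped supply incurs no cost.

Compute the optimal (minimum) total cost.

1159

Optimal allocation:
  A→L: 1 × €10 = €10
  A→M: 36 × €7 = €252
  B→K: 3 × €3 = €9
  C→K: 39 × €2 = €78
  C→L: 62 × €3 = €186
  D→L: 104 × €6 = €624
Total = 10 + 252 + 9 + 78 + 186 + 624 = €1159.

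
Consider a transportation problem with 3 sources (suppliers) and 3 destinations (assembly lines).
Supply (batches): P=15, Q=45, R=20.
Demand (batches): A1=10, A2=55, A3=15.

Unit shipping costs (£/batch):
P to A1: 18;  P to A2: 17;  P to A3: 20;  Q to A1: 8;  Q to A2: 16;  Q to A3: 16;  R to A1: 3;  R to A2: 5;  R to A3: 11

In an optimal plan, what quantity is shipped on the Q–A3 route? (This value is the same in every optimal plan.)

15

The minimum-cost plan:
  P->A2: 15 × £17 = £255
  Q->A1: 10 × £8 = £80
  Q->A2: 20 × £16 = £320
  Q->A3: 15 × £16 = £240
  R->A2: 20 × £5 = £100
Total cost = £995.
So Q→A3 carries 15 batches.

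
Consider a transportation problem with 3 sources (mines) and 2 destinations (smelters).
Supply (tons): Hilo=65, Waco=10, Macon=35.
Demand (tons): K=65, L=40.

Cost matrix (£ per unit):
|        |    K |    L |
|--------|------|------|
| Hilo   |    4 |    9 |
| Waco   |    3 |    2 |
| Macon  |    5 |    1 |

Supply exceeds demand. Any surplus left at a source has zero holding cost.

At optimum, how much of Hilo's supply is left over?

5

An optimal plan:
  Hilo to K: 60 × £4 = £240
  Waco to K: 5 × £3 = £15
  Waco to L: 5 × £2 = £10
  Macon to L: 35 × £1 = £35
Total cost = £300.
Hilo ships 60 of its 65, leaving 5.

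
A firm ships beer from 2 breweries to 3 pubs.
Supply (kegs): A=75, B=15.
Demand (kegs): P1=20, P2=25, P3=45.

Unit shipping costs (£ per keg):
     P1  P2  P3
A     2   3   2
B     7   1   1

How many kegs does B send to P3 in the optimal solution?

0

Solving gives:
  A to P1: 20 kegs
  A to P2: 10 kegs
  A to P3: 45 kegs
  B to P2: 15 kegs
Total cost = £175.
The route B→P3 is not used.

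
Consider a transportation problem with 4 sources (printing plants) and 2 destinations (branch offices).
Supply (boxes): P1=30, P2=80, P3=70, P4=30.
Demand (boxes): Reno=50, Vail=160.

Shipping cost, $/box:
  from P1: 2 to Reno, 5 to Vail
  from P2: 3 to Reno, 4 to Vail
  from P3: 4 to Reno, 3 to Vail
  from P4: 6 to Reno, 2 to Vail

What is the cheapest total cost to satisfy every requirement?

630

Optimal allocation:
  P1→Reno: 30 × $2 = $60
  P2→Reno: 20 × $3 = $60
  P2→Vail: 60 × $4 = $240
  P3→Vail: 70 × $3 = $210
  P4→Vail: 30 × $2 = $60
Total = 60 + 60 + 240 + 210 + 60 = $630.
(Supply check: P1 ships 30; P2 ships 80; P3 ships 70; P4 ships 30.)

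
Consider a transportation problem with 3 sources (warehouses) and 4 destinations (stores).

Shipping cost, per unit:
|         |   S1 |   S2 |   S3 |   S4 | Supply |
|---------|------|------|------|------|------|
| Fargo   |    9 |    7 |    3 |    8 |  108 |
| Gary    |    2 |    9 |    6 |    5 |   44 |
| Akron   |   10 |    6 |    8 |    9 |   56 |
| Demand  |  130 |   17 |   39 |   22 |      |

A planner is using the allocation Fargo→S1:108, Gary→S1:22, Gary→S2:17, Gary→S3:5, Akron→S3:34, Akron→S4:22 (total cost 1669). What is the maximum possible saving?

Current plan cost = 108·9 + 22·2 + 17·9 + 5·6 + 34·8 + 22·9 = 1669.
Optimal plan:
  Fargo to S1: 47 units
  Fargo to S3: 39 units
  Fargo to S4: 22 units
  Gary to S1: 44 units
  Akron to S1: 39 units
  Akron to S2: 17 units
Optimal cost = 1296.
Saving = 1669 − 1296 = 373.

373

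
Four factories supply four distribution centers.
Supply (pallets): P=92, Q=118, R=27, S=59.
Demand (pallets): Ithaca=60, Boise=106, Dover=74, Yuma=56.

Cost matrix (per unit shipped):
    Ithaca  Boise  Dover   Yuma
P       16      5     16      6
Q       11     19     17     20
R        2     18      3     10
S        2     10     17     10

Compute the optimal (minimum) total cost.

2799

An optimal shipping plan:
  P to Boise: 92 × 5 = 460
  Q to Ithaca: 60 × 11 = 660
  Q to Boise: 11 × 19 = 209
  Q to Dover: 47 × 17 = 799
  R to Dover: 27 × 3 = 81
  S to Boise: 3 × 10 = 30
  S to Yuma: 56 × 10 = 560
Total = 460 + 660 + 209 + 799 + 81 + 30 + 560 = 2799.
(Supply check: P ships 92; Q ships 118; R ships 27; S ships 59.)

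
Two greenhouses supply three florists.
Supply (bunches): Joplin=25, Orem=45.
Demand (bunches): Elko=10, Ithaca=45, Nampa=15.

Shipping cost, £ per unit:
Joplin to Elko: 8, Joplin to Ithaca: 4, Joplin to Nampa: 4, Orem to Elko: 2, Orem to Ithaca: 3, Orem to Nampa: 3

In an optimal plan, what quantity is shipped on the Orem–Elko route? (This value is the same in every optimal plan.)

10

Solving gives:
  Joplin->Ithaca: 10 × £4 = £40
  Joplin->Nampa: 15 × £4 = £60
  Orem->Elko: 10 × £2 = £20
  Orem->Ithaca: 35 × £3 = £105
Total cost = £225.
So Orem→Elko carries 10 bunches.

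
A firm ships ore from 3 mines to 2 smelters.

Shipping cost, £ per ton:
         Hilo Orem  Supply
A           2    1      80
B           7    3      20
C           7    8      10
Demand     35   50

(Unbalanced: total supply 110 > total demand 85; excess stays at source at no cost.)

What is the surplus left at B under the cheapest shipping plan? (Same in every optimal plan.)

An optimal plan:
  A->Hilo: 35 tons
  A->Orem: 45 tons
  B->Orem: 5 tons
Total cost = £130.
B ships 5 of its 20, leaving 15.

15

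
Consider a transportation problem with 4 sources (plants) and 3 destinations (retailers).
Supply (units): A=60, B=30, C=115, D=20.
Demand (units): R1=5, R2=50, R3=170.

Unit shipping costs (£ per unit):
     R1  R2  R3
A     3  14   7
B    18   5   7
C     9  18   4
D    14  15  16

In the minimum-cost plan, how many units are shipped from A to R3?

Optimal shipments:
  A to R1: 5 × £3 = £15
  A to R3: 55 × £7 = £385
  B to R2: 30 × £5 = £150
  C to R3: 115 × £4 = £460
  D to R2: 20 × £15 = £300
Total cost = £1310.
So A→R3 carries 55 units.

55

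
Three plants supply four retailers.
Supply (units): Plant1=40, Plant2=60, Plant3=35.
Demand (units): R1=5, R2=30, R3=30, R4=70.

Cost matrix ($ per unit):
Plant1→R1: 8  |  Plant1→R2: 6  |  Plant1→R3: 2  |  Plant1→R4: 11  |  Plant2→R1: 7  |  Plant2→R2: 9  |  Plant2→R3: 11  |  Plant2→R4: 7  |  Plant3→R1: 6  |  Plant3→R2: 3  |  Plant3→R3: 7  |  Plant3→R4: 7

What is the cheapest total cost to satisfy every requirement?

695

Optimal allocation:
  Plant1 to R1: 5 × $8 = $40
  Plant1 to R2: 5 × $6 = $30
  Plant1 to R3: 30 × $2 = $60
  Plant2 to R4: 60 × $7 = $420
  Plant3 to R2: 25 × $3 = $75
  Plant3 to R4: 10 × $7 = $70
Total = 40 + 30 + 60 + 420 + 75 + 70 = $695.
(Supply check: Plant1 ships 40; Plant2 ships 60; Plant3 ships 35.)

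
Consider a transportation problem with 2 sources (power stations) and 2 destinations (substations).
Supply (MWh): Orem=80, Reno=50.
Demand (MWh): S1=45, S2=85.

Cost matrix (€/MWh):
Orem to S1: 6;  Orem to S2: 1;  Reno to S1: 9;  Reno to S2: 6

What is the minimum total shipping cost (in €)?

An optimal shipping plan:
  Orem→S2: 80 × €1 = €80
  Reno→S1: 45 × €9 = €405
  Reno→S2: 5 × €6 = €30
Total = 80 + 405 + 30 = €515.

515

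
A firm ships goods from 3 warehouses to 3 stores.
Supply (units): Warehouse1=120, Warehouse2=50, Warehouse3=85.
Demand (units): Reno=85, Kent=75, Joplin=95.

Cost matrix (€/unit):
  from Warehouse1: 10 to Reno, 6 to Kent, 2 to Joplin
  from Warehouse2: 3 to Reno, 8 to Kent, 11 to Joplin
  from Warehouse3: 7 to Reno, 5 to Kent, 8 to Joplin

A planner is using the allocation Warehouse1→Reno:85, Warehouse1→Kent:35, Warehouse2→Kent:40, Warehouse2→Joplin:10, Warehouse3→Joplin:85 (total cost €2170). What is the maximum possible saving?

Current plan cost = 85·10 + 35·6 + 40·8 + 10·11 + 85·8 = €2170.
Optimal plan:
  Warehouse1→Kent: 25 units
  Warehouse1→Joplin: 95 units
  Warehouse2→Reno: 50 units
  Warehouse3→Reno: 35 units
  Warehouse3→Kent: 50 units
Optimal cost = €985.
Saving = 2170 − 985 = €1185.

1185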